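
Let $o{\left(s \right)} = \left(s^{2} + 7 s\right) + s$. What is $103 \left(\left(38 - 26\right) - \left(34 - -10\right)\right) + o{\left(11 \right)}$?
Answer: $-3087$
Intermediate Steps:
$o{\left(s \right)} = s^{2} + 8 s$
$103 \left(\left(38 - 26\right) - \left(34 - -10\right)\right) + o{\left(11 \right)} = 103 \left(\left(38 - 26\right) - \left(34 - -10\right)\right) + 11 \left(8 + 11\right) = 103 \left(\left(38 - 26\right) - \left(34 + 10\right)\right) + 11 \cdot 19 = 103 \left(12 - 44\right) + 209 = 103 \left(-32\right) + 209 = -3296 + 209 = -3087$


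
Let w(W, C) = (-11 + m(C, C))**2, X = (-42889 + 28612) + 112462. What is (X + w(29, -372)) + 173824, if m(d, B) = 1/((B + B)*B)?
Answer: 20845301086396225/76600525824 ≈ 2.7213e+5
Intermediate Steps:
m(d, B) = 1/(2*B**2) (m(d, B) = 1/((2*B)*B) = 1/(2*B**2))
X = 98185 (X = -14277 + 112462 = 98185)
w(W, C) = (-11 + 1/(2*C**2))**2
(X + w(29, -372)) + 173824 = (98185 + (1/4)*(-1 + 22*(-372)**2)**2/(-372)**4) + 173824 = (98185 + (1/4)*(1/19150131456)*(-1 + 22*138384)**2) + 173824 = (98185 + (1/4)*(1/19150131456)*(-1 + 3044448)**2) + 173824 = (98185 + (1/4)*(1/19150131456)*3044447**2) + 173824 = (98185 + (1/4)*(1/19150131456)*9268657535809) + 173824 = (98185 + 9268657535809/76600525824) + 173824 = 7530291285565249/76600525824 + 173824 = 20845301086396225/76600525824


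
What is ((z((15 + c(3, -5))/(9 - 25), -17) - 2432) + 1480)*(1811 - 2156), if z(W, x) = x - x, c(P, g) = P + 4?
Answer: 328440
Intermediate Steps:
c(P, g) = 4 + P
z(W, x) = 0
((z((15 + c(3, -5))/(9 - 25), -17) - 2432) + 1480)*(1811 - 2156) = ((0 - 2432) + 1480)*(1811 - 2156) = (-2432 + 1480)*(-345) = -952*(-345) = 328440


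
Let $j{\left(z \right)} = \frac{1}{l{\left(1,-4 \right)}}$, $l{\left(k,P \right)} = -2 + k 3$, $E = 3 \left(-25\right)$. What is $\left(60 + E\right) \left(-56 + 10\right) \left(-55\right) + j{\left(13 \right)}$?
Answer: $-37949$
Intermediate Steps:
$E = -75$
$l{\left(k,P \right)} = -2 + 3 k$
$j{\left(z \right)} = 1$ ($j{\left(z \right)} = \frac{1}{-2 + 3 \cdot 1} = \frac{1}{-2 + 3} = 1^{-1} = 1$)
$\left(60 + E\right) \left(-56 + 10\right) \left(-55\right) + j{\left(13 \right)} = \left(60 - 75\right) \left(-56 + 10\right) \left(-55\right) + 1 = \left(-15\right) \left(-46\right) \left(-55\right) + 1 = 690 \left(-55\right) + 1 = -37950 + 1 = -37949$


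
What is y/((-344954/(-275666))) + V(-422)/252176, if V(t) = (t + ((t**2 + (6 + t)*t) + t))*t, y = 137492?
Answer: 297080804610143/2718409997 ≈ 1.0928e+5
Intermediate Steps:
V(t) = t*(t**2 + 2*t + t*(6 + t)) (V(t) = (t + ((t**2 + t*(6 + t)) + t))*t = (t + (t + t**2 + t*(6 + t)))*t = (t**2 + 2*t + t*(6 + t))*t = t*(t**2 + 2*t + t*(6 + t)))
y/((-344954/(-275666))) + V(-422)/252176 = 137492/((-344954/(-275666))) + (2*(-422)**2*(4 - 422))/252176 = 137492/((-344954*(-1/275666))) + (2*178084*(-418))*(1/252176) = 137492/(172477/137833) - 148878224*1/252176 = 137492*(137833/172477) - 9304889/15761 = 18950934836/172477 - 9304889/15761 = 297080804610143/2718409997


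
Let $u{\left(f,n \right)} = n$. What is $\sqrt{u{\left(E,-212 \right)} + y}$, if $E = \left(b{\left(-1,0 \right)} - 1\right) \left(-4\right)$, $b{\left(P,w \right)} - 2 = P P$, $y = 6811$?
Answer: $\sqrt{6599} \approx 81.234$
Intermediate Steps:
$b{\left(P,w \right)} = 2 + P^{2}$ ($b{\left(P,w \right)} = 2 + P P = 2 + P^{2}$)
$E = -8$ ($E = \left(\left(2 + \left(-1\right)^{2}\right) - 1\right) \left(-4\right) = \left(\left(2 + 1\right) - 1\right) \left(-4\right) = \left(3 - 1\right) \left(-4\right) = 2 \left(-4\right) = -8$)
$\sqrt{u{\left(E,-212 \right)} + y} = \sqrt{-212 + 6811} = \sqrt{6599}$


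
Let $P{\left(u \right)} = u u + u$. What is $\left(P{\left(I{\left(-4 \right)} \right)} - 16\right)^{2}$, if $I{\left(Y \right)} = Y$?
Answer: $16$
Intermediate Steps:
$P{\left(u \right)} = u + u^{2}$ ($P{\left(u \right)} = u^{2} + u = u + u^{2}$)
$\left(P{\left(I{\left(-4 \right)} \right)} - 16\right)^{2} = \left(- 4 \left(1 - 4\right) - 16\right)^{2} = \left(\left(-4\right) \left(-3\right) - 16\right)^{2} = \left(12 - 16\right)^{2} = \left(-4\right)^{2} = 16$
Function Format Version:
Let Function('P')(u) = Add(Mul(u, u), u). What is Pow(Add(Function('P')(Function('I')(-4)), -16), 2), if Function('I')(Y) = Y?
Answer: 16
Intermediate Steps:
Function('P')(u) = Add(u, Pow(u, 2)) (Function('P')(u) = Add(Pow(u, 2), u) = Add(u, Pow(u, 2)))
Pow(Add(Function('P')(Function('I')(-4)), -16), 2) = Pow(Add(Mul(-4, Add(1, -4)), -16), 2) = Pow(Add(Mul(-4, -3), -16), 2) = Pow(Add(12, -16), 2) = Pow(-4, 2) = 16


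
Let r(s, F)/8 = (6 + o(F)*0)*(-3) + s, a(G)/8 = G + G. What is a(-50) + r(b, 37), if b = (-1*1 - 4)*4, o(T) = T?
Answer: -1104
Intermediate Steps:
a(G) = 16*G (a(G) = 8*(G + G) = 8*(2*G) = 16*G)
b = -20 (b = (-1 - 4)*4 = -5*4 = -20)
r(s, F) = -144 + 8*s (r(s, F) = 8*((6 + F*0)*(-3) + s) = 8*((6 + 0)*(-3) + s) = 8*(6*(-3) + s) = 8*(-18 + s) = -144 + 8*s)
a(-50) + r(b, 37) = 16*(-50) + (-144 + 8*(-20)) = -800 + (-144 - 160) = -800 - 304 = -1104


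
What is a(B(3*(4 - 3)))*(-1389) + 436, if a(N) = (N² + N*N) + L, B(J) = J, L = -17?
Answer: -953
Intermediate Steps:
a(N) = -17 + 2*N² (a(N) = (N² + N*N) - 17 = (N² + N²) - 17 = 2*N² - 17 = -17 + 2*N²)
a(B(3*(4 - 3)))*(-1389) + 436 = (-17 + 2*(3*(4 - 3))²)*(-1389) + 436 = (-17 + 2*(3*1)²)*(-1389) + 436 = (-17 + 2*3²)*(-1389) + 436 = (-17 + 2*9)*(-1389) + 436 = (-17 + 18)*(-1389) + 436 = 1*(-1389) + 436 = -1389 + 436 = -953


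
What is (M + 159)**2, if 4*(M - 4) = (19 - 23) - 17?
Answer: 398161/16 ≈ 24885.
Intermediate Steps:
M = -5/4 (M = 4 + ((19 - 23) - 17)/4 = 4 + (-4 - 17)/4 = 4 + (1/4)*(-21) = 4 - 21/4 = -5/4 ≈ -1.2500)
(M + 159)**2 = (-5/4 + 159)**2 = (631/4)**2 = 398161/16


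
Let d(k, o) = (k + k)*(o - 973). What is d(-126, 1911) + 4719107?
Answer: 4482731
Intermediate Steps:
d(k, o) = 2*k*(-973 + o) (d(k, o) = (2*k)*(-973 + o) = 2*k*(-973 + o))
d(-126, 1911) + 4719107 = 2*(-126)*(-973 + 1911) + 4719107 = 2*(-126)*938 + 4719107 = -236376 + 4719107 = 4482731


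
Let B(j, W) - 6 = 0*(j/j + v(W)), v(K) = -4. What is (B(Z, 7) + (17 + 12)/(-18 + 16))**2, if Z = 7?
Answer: 289/4 ≈ 72.250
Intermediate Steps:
B(j, W) = 6 (B(j, W) = 6 + 0*(j/j - 4) = 6 + 0*(1 - 4) = 6 + 0*(-3) = 6 + 0 = 6)
(B(Z, 7) + (17 + 12)/(-18 + 16))**2 = (6 + (17 + 12)/(-18 + 16))**2 = (6 + 29/(-2))**2 = (6 + 29*(-1/2))**2 = (6 - 29/2)**2 = (-17/2)**2 = 289/4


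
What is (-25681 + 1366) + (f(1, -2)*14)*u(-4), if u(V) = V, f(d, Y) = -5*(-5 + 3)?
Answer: -24875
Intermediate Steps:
f(d, Y) = 10 (f(d, Y) = -5*(-2) = 10)
(-25681 + 1366) + (f(1, -2)*14)*u(-4) = (-25681 + 1366) + (10*14)*(-4) = -24315 + 140*(-4) = -24315 - 560 = -24875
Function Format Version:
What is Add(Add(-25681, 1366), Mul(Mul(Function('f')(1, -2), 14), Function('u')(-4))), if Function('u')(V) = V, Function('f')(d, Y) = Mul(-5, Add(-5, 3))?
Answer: -24875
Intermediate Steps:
Function('f')(d, Y) = 10 (Function('f')(d, Y) = Mul(-5, -2) = 10)
Add(Add(-25681, 1366), Mul(Mul(Function('f')(1, -2), 14), Function('u')(-4))) = Add(Add(-25681, 1366), Mul(Mul(10, 14), -4)) = Add(-24315, Mul(140, -4)) = Add(-24315, -560) = -24875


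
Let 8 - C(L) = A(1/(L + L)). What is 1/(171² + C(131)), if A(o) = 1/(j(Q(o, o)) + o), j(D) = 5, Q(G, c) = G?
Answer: 1311/38345177 ≈ 3.4189e-5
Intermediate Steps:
A(o) = 1/(5 + o)
C(L) = 8 - 1/(5 + 1/(2*L)) (C(L) = 8 - 1/(5 + 1/(L + L)) = 8 - 1/(5 + 1/(2*L)))
1/(171² + C(131)) = 1/(171² + 2*(4 + 39*131)/(1 + 10*131)) = 1/(29241 + 2*(4 + 5109)/(1 + 1310)) = 1/(29241 + 2*5113/1311) = 1/(29241 + 2*(1/1311)*5113) = 1/(29241 + 10226/1311) = 1/(38345177/1311) = 1311/38345177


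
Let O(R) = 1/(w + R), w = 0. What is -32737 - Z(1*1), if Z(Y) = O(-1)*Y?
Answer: -32736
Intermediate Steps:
O(R) = 1/R (O(R) = 1/(0 + R) = 1/R)
Z(Y) = -Y (Z(Y) = Y/(-1) = -Y)
-32737 - Z(1*1) = -32737 - (-1)*1*1 = -32737 - (-1) = -32737 - 1*(-1) = -32737 + 1 = -32736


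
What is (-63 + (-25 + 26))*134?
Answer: -8308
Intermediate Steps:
(-63 + (-25 + 26))*134 = (-63 + 1)*134 = -62*134 = -8308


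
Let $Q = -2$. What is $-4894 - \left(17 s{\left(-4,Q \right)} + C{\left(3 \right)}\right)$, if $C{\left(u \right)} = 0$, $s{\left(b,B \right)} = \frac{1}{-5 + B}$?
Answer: $- \frac{34241}{7} \approx -4891.6$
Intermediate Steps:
$-4894 - \left(17 s{\left(-4,Q \right)} + C{\left(3 \right)}\right) = -4894 - \left(\frac{17}{-5 - 2} + 0\right) = -4894 - \left(\frac{17}{-7} + 0\right) = -4894 - \left(17 \left(- \frac{1}{7}\right) + 0\right) = -4894 - \left(- \frac{17}{7} + 0\right) = -4894 - - \frac{17}{7} = -4894 + \frac{17}{7} = - \frac{34241}{7}$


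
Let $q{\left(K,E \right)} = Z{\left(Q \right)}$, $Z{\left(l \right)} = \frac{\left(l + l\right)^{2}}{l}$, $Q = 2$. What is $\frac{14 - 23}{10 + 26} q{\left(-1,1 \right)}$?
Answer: $-2$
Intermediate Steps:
$Z{\left(l \right)} = 4 l$ ($Z{\left(l \right)} = \frac{\left(2 l\right)^{2}}{l} = \frac{4 l^{2}}{l} = 4 l$)
$q{\left(K,E \right)} = 8$ ($q{\left(K,E \right)} = 4 \cdot 2 = 8$)
$\frac{14 - 23}{10 + 26} q{\left(-1,1 \right)} = \frac{14 - 23}{10 + 26} \cdot 8 = - \frac{9}{36} \cdot 8 = \left(-9\right) \frac{1}{36} \cdot 8 = \left(- \frac{1}{4}\right) 8 = -2$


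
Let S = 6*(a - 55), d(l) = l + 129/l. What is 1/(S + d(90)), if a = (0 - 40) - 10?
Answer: -30/16157 ≈ -0.0018568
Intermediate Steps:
a = -50 (a = -40 - 10 = -50)
S = -630 (S = 6*(-50 - 55) = 6*(-105) = -630)
1/(S + d(90)) = 1/(-630 + (90 + 129/90)) = 1/(-630 + (90 + 129*(1/90))) = 1/(-630 + (90 + 43/30)) = 1/(-630 + 2743/30) = 1/(-16157/30) = -30/16157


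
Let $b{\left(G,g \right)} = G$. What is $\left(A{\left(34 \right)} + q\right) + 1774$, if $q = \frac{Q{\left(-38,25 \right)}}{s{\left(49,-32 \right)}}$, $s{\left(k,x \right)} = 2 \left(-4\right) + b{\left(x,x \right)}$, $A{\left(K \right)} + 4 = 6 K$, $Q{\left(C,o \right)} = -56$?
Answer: $\frac{9877}{5} \approx 1975.4$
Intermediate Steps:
$A{\left(K \right)} = -4 + 6 K$
$s{\left(k,x \right)} = -8 + x$ ($s{\left(k,x \right)} = 2 \left(-4\right) + x = -8 + x$)
$q = \frac{7}{5}$ ($q = - \frac{56}{-8 - 32} = - \frac{56}{-40} = \left(-56\right) \left(- \frac{1}{40}\right) = \frac{7}{5} \approx 1.4$)
$\left(A{\left(34 \right)} + q\right) + 1774 = \left(\left(-4 + 6 \cdot 34\right) + \frac{7}{5}\right) + 1774 = \left(\left(-4 + 204\right) + \frac{7}{5}\right) + 1774 = \left(200 + \frac{7}{5}\right) + 1774 = \frac{1007}{5} + 1774 = \frac{9877}{5}$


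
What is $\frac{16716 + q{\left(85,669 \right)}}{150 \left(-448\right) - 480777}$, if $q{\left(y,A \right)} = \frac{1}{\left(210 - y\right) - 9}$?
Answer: $- \frac{1939057}{63565332} \approx -0.030505$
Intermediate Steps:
$q{\left(y,A \right)} = \frac{1}{201 - y}$
$\frac{16716 + q{\left(85,669 \right)}}{150 \left(-448\right) - 480777} = \frac{16716 - \frac{1}{-201 + 85}}{150 \left(-448\right) - 480777} = \frac{16716 - \frac{1}{-116}}{-67200 - 480777} = \frac{16716 - - \frac{1}{116}}{-547977} = \left(16716 + \frac{1}{116}\right) \left(- \frac{1}{547977}\right) = \frac{1939057}{116} \left(- \frac{1}{547977}\right) = - \frac{1939057}{63565332}$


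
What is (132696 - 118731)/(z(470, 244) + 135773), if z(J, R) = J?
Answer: 13965/136243 ≈ 0.10250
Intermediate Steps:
(132696 - 118731)/(z(470, 244) + 135773) = (132696 - 118731)/(470 + 135773) = 13965/136243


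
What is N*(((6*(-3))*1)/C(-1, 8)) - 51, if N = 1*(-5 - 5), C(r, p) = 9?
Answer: -31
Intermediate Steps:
N = -10 (N = 1*(-10) = -10)
N*(((6*(-3))*1)/C(-1, 8)) - 51 = -10*(6*(-3))*1/9 - 51 = -10*(-18*1)/9 - 51 = -(-180)/9 - 51 = -10*(-2) - 51 = 20 - 51 = -31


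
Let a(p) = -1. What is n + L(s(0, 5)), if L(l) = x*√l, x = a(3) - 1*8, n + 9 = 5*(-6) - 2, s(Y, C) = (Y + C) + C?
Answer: -41 - 9*√10 ≈ -69.460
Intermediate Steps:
s(Y, C) = Y + 2*C (s(Y, C) = (C + Y) + C = Y + 2*C)
n = -41 (n = -9 + (5*(-6) - 2) = -9 + (-30 - 2) = -9 - 32 = -41)
x = -9 (x = -1 - 1*8 = -1 - 8 = -9)
L(l) = -9*√l
n + L(s(0, 5)) = -41 - 9*√(0 + 2*5) = -41 - 9*√(0 + 10) = -41 - 9*√10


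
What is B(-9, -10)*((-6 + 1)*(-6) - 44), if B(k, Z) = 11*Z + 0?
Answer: 1540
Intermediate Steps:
B(k, Z) = 11*Z
B(-9, -10)*((-6 + 1)*(-6) - 44) = (11*(-10))*((-6 + 1)*(-6) - 44) = -110*(-5*(-6) - 44) = -110*(30 - 44) = -110*(-14) = 1540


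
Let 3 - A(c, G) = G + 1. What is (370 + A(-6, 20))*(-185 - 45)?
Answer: -80960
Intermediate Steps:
A(c, G) = 2 - G (A(c, G) = 3 - (G + 1) = 3 - (1 + G) = 3 + (-1 - G) = 2 - G)
(370 + A(-6, 20))*(-185 - 45) = (370 + (2 - 1*20))*(-185 - 45) = (370 + (2 - 20))*(-230) = (370 - 18)*(-230) = 352*(-230) = -80960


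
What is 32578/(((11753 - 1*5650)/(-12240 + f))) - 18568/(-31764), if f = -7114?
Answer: -5006888203766/48463923 ≈ -1.0331e+5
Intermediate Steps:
32578/(((11753 - 1*5650)/(-12240 + f))) - 18568/(-31764) = 32578/(((11753 - 1*5650)/(-12240 - 7114))) - 18568/(-31764) = 32578/(((11753 - 5650)/(-19354))) - 18568*(-1/31764) = 32578/((6103*(-1/19354))) + 4642/7941 = 32578/(-6103/19354) + 4642/7941 = 32578*(-19354/6103) + 4642/7941 = -630514612/6103 + 4642/7941 = -5006888203766/48463923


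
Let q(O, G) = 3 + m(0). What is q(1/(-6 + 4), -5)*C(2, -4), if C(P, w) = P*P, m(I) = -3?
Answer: 0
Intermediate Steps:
C(P, w) = P²
q(O, G) = 0 (q(O, G) = 3 - 3 = 0)
q(1/(-6 + 4), -5)*C(2, -4) = 0*2² = 0*4 = 0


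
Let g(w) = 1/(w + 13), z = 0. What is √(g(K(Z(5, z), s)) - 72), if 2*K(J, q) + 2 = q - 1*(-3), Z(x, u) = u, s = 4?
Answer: I*√69130/31 ≈ 8.4815*I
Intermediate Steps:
K(J, q) = ½ + q/2 (K(J, q) = -1 + (q - 1*(-3))/2 = -1 + (q + 3)/2 = -1 + (3 + q)/2 = -1 + (3/2 + q/2) = ½ + q/2)
g(w) = 1/(13 + w)
√(g(K(Z(5, z), s)) - 72) = √(1/(13 + (½ + (½)*4)) - 72) = √(1/(13 + (½ + 2)) - 72) = √(1/(13 + 5/2) - 72) = √(1/(31/2) - 72) = √(2/31 - 72) = √(-2230/31) = I*√69130/31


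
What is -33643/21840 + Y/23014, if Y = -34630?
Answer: -765289601/251312880 ≈ -3.0452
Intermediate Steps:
-33643/21840 + Y/23014 = -33643/21840 - 34630/23014 = -33643*1/21840 - 34630*1/23014 = -33643/21840 - 17315/11507 = -765289601/251312880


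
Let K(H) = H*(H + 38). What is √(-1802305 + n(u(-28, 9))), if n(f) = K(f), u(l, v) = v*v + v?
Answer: I*√1790785 ≈ 1338.2*I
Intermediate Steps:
u(l, v) = v + v² (u(l, v) = v² + v = v + v²)
K(H) = H*(38 + H)
n(f) = f*(38 + f)
√(-1802305 + n(u(-28, 9))) = √(-1802305 + (9*(1 + 9))*(38 + 9*(1 + 9))) = √(-1802305 + (9*10)*(38 + 9*10)) = √(-1802305 + 90*(38 + 90)) = √(-1802305 + 90*128) = √(-1802305 + 11520) = √(-1790785) = I*√1790785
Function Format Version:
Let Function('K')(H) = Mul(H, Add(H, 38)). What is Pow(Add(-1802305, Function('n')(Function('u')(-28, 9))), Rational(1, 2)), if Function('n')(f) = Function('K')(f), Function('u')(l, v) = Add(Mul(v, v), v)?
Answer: Mul(I, Pow(1790785, Rational(1, 2))) ≈ Mul(1338.2, I)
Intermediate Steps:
Function('u')(l, v) = Add(v, Pow(v, 2)) (Function('u')(l, v) = Add(Pow(v, 2), v) = Add(v, Pow(v, 2)))
Function('K')(H) = Mul(H, Add(38, H))
Function('n')(f) = Mul(f, Add(38, f))
Pow(Add(-1802305, Function('n')(Function('u')(-28, 9))), Rational(1, 2)) = Pow(Add(-1802305, Mul(Mul(9, Add(1, 9)), Add(38, Mul(9, Add(1, 9))))), Rational(1, 2)) = Pow(Add(-1802305, Mul(Mul(9, 10), Add(38, Mul(9, 10)))), Rational(1, 2)) = Pow(Add(-1802305, Mul(90, Add(38, 90))), Rational(1, 2)) = Pow(Add(-1802305, Mul(90, 128)), Rational(1, 2)) = Pow(Add(-1802305, 11520), Rational(1, 2)) = Pow(-1790785, Rational(1, 2)) = Mul(I, Pow(1790785, Rational(1, 2)))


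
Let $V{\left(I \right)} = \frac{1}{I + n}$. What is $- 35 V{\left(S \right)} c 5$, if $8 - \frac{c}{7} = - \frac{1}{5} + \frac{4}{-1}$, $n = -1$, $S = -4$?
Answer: $2989$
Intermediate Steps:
$c = \frac{427}{5}$ ($c = 56 - 7 \left(- \frac{1}{5} + \frac{4}{-1}\right) = 56 - 7 \left(\left(-1\right) \frac{1}{5} + 4 \left(-1\right)\right) = 56 - 7 \left(- \frac{1}{5} - 4\right) = 56 - - \frac{147}{5} = 56 + \frac{147}{5} = \frac{427}{5} \approx 85.4$)
$V{\left(I \right)} = \frac{1}{-1 + I}$ ($V{\left(I \right)} = \frac{1}{I - 1} = \frac{1}{-1 + I}$)
$- 35 V{\left(S \right)} c 5 = - \frac{35}{-1 - 4} \cdot \frac{427}{5} \cdot 5 = - \frac{35}{-5} \cdot 427 = \left(-35\right) \left(- \frac{1}{5}\right) 427 = 7 \cdot 427 = 2989$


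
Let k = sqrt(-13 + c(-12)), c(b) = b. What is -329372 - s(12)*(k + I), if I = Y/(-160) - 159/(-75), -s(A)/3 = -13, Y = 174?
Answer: -131764907/400 - 195*I ≈ -3.2941e+5 - 195.0*I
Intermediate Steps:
s(A) = 39 (s(A) = -3*(-13) = 39)
k = 5*I (k = sqrt(-13 - 12) = sqrt(-25) = 5*I ≈ 5.0*I)
I = 413/400 (I = 174/(-160) - 159/(-75) = 174*(-1/160) - 159*(-1/75) = -87/80 + 53/25 = 413/400 ≈ 1.0325)
-329372 - s(12)*(k + I) = -329372 - 39*(5*I + 413/400) = -329372 - 39*(413/400 + 5*I) = -329372 - (16107/400 + 195*I) = -329372 + (-16107/400 - 195*I) = -131764907/400 - 195*I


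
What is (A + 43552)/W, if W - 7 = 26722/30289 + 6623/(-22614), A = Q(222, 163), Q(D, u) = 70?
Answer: 29879126465412/5198375383 ≈ 5747.8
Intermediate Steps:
A = 70
W = 5198375383/684955446 (W = 7 + (26722/30289 + 6623/(-22614)) = 7 + (26722*(1/30289) + 6623*(-1/22614)) = 7 + (26722/30289 - 6623/22614) = 7 + 403687261/684955446 = 5198375383/684955446 ≈ 7.5894)
(A + 43552)/W = (70 + 43552)/(5198375383/684955446) = 43622*(684955446/5198375383) = 29879126465412/5198375383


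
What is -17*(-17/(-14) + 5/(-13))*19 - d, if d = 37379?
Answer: -6851751/182 ≈ -37647.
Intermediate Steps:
-17*(-17/(-14) + 5/(-13))*19 - d = -17*(-17/(-14) + 5/(-13))*19 - 1*37379 = -17*(-17*(-1/14) + 5*(-1/13))*19 - 37379 = -17*(17/14 - 5/13)*19 - 37379 = -17*151/182*19 - 37379 = -2567/182*19 - 37379 = -48773/182 - 37379 = -6851751/182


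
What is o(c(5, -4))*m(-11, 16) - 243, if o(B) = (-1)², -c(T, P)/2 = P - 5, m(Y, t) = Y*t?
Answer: -419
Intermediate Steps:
c(T, P) = 10 - 2*P (c(T, P) = -2*(P - 5) = -2*(-5 + P) = 10 - 2*P)
o(B) = 1
o(c(5, -4))*m(-11, 16) - 243 = 1*(-11*16) - 243 = 1*(-176) - 243 = -176 - 243 = -419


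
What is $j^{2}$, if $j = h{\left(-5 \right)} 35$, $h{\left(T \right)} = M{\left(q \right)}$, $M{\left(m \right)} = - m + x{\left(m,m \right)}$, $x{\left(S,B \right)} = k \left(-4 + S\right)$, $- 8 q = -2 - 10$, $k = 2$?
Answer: $\frac{207025}{4} \approx 51756.0$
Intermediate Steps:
$q = \frac{3}{2}$ ($q = - \frac{-2 - 10}{8} = \left(- \frac{1}{8}\right) \left(-12\right) = \frac{3}{2} \approx 1.5$)
$x{\left(S,B \right)} = -8 + 2 S$ ($x{\left(S,B \right)} = 2 \left(-4 + S\right) = -8 + 2 S$)
$M{\left(m \right)} = -8 + m$ ($M{\left(m \right)} = - m + \left(-8 + 2 m\right) = -8 + m$)
$h{\left(T \right)} = - \frac{13}{2}$ ($h{\left(T \right)} = -8 + \frac{3}{2} = - \frac{13}{2}$)
$j = - \frac{455}{2}$ ($j = \left(- \frac{13}{2}\right) 35 = - \frac{455}{2} \approx -227.5$)
$j^{2} = \left(- \frac{455}{2}\right)^{2} = \frac{207025}{4}$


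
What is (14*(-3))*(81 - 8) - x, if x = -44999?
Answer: 41933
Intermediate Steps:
(14*(-3))*(81 - 8) - x = (14*(-3))*(81 - 8) - 1*(-44999) = -42*73 + 44999 = -3066 + 44999 = 41933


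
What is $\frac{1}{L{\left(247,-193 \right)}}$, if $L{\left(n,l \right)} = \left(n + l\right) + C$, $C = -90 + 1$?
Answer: $- \frac{1}{35} \approx -0.028571$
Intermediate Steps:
$C = -89$
$L{\left(n,l \right)} = -89 + l + n$ ($L{\left(n,l \right)} = \left(n + l\right) - 89 = \left(l + n\right) - 89 = -89 + l + n$)
$\frac{1}{L{\left(247,-193 \right)}} = \frac{1}{-89 - 193 + 247} = \frac{1}{-35} = - \frac{1}{35}$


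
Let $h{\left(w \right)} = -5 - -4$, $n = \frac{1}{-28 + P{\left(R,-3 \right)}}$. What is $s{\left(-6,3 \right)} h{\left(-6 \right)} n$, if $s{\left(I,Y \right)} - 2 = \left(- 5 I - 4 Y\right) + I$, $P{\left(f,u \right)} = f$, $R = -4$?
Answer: $\frac{7}{16} \approx 0.4375$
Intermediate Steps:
$s{\left(I,Y \right)} = 2 - 4 I - 4 Y$ ($s{\left(I,Y \right)} = 2 - \left(4 I + 4 Y\right) = 2 - 4 I - 4 Y$)
$n = - \frac{1}{32}$ ($n = \frac{1}{-28 - 4} = \frac{1}{-32} = - \frac{1}{32} \approx -0.03125$)
$h{\left(w \right)} = -1$ ($h{\left(w \right)} = -5 + 4 = -1$)
$s{\left(-6,3 \right)} h{\left(-6 \right)} n = \left(2 - -24 - 12\right) \left(-1\right) \left(- \frac{1}{32}\right) = \left(2 + 24 - 12\right) \left(-1\right) \left(- \frac{1}{32}\right) = 14 \left(-1\right) \left(- \frac{1}{32}\right) = \left(-14\right) \left(- \frac{1}{32}\right) = \frac{7}{16}$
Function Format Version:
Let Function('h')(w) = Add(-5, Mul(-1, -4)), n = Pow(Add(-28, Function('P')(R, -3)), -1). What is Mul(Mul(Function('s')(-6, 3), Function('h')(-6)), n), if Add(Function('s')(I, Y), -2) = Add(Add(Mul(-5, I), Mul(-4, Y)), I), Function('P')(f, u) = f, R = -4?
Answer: Rational(7, 16) ≈ 0.43750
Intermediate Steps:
Function('s')(I, Y) = Add(2, Mul(-4, I), Mul(-4, Y)) (Function('s')(I, Y) = Add(2, Add(Add(Mul(-5, I), Mul(-4, Y)), I)) = Add(2, Add(Mul(-4, I), Mul(-4, Y))) = Add(2, Mul(-4, I), Mul(-4, Y)))
n = Rational(-1, 32) (n = Pow(Add(-28, -4), -1) = Pow(-32, -1) = Rational(-1, 32) ≈ -0.031250)
Function('h')(w) = -1 (Function('h')(w) = Add(-5, 4) = -1)
Mul(Mul(Function('s')(-6, 3), Function('h')(-6)), n) = Mul(Mul(Add(2, Mul(-4, -6), Mul(-4, 3)), -1), Rational(-1, 32)) = Mul(Mul(Add(2, 24, -12), -1), Rational(-1, 32)) = Mul(Mul(14, -1), Rational(-1, 32)) = Mul(-14, Rational(-1, 32)) = Rational(7, 16)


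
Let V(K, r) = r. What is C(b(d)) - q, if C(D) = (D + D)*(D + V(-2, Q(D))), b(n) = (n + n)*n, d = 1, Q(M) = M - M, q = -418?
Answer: 426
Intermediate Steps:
Q(M) = 0
b(n) = 2*n² (b(n) = (2*n)*n = 2*n²)
C(D) = 2*D² (C(D) = (D + D)*(D + 0) = (2*D)*D = 2*D²)
C(b(d)) - q = 2*(2*1²)² - 1*(-418) = 2*(2*1)² + 418 = 2*2² + 418 = 2*4 + 418 = 8 + 418 = 426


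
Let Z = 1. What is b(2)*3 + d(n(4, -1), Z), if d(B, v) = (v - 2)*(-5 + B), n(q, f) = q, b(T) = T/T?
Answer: 4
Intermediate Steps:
b(T) = 1
d(B, v) = (-5 + B)*(-2 + v) (d(B, v) = (-2 + v)*(-5 + B) = (-5 + B)*(-2 + v))
b(2)*3 + d(n(4, -1), Z) = 1*3 + (10 - 5*1 - 2*4 + 4*1) = 3 + (10 - 5 - 8 + 4) = 3 + 1 = 4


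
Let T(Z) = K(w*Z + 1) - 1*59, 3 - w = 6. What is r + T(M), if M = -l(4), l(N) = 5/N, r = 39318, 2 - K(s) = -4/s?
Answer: 745975/19 ≈ 39262.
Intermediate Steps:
w = -3 (w = 3 - 1*6 = 3 - 6 = -3)
K(s) = 2 + 4/s (K(s) = 2 - (-4)/s = 2 + 4/s)
M = -5/4 ≈ -1.2500
T(Z) = -57 + 4/(1 - 3*Z) (T(Z) = (2 + 4/(-3*Z + 1)) - 1*59 = (2 + 4/(1 - 3*Z)) - 59 = -57 + 4/(1 - 3*Z))
r + T(M) = 39318 + (-53 + 171*(-5/4))/(1 - 3*(-5/4)) = 39318 + (-53 - 855/4)/(1 + 15/4) = 39318 - 1067/4/(19/4) = 39318 + (4/19)*(-1067/4) = 39318 - 1067/19 = 745975/19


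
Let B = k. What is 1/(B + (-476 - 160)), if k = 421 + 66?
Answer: -1/149 ≈ -0.0067114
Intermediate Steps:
k = 487
B = 487
1/(B + (-476 - 160)) = 1/(487 + (-476 - 160)) = 1/(487 - 636) = 1/(-149) = -1/149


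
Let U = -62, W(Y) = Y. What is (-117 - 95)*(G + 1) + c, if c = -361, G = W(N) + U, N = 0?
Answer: 12571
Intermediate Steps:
G = -62 (G = 0 - 62 = -62)
(-117 - 95)*(G + 1) + c = (-117 - 95)*(-62 + 1) - 361 = -212*(-61) - 361 = 12932 - 361 = 12571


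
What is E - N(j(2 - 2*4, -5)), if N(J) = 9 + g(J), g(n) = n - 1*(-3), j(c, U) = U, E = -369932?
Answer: -369939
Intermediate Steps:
g(n) = 3 + n (g(n) = n + 3 = 3 + n)
N(J) = 12 + J (N(J) = 9 + (3 + J) = 12 + J)
E - N(j(2 - 2*4, -5)) = -369932 - (12 - 5) = -369932 - 1*7 = -369932 - 7 = -369939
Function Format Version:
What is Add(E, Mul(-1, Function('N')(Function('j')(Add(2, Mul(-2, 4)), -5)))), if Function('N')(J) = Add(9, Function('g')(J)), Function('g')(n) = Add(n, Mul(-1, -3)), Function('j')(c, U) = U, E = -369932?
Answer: -369939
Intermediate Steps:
Function('g')(n) = Add(3, n) (Function('g')(n) = Add(n, 3) = Add(3, n))
Function('N')(J) = Add(12, J) (Function('N')(J) = Add(9, Add(3, J)) = Add(12, J))
Add(E, Mul(-1, Function('N')(Function('j')(Add(2, Mul(-2, 4)), -5)))) = Add(-369932, Mul(-1, Add(12, -5))) = Add(-369932, Mul(-1, 7)) = Add(-369932, -7) = -369939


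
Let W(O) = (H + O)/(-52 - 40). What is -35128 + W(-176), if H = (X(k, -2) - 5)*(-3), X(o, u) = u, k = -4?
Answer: -3231621/92 ≈ -35126.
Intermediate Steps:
H = 21 (H = (-2 - 5)*(-3) = -7*(-3) = 21)
W(O) = -21/92 - O/92 (W(O) = (21 + O)/(-52 - 40) = (21 + O)/(-92) = (21 + O)*(-1/92) = -21/92 - O/92)
-35128 + W(-176) = -35128 + (-21/92 - 1/92*(-176)) = -35128 + (-21/92 + 44/23) = -35128 + 155/92 = -3231621/92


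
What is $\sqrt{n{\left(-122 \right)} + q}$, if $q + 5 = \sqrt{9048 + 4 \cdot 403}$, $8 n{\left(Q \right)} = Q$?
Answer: $\frac{\sqrt{-81 + 8 \sqrt{2665}}}{2} \approx 9.1103$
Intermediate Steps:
$n{\left(Q \right)} = \frac{Q}{8}$
$q = -5 + 2 \sqrt{2665}$ ($q = -5 + \sqrt{9048 + 4 \cdot 403} = -5 + \sqrt{9048 + 1612} = -5 + \sqrt{10660} = -5 + 2 \sqrt{2665} \approx 98.247$)
$\sqrt{n{\left(-122 \right)} + q} = \sqrt{\frac{1}{8} \left(-122\right) - \left(5 - 2 \sqrt{2665}\right)} = \sqrt{- \frac{61}{4} - \left(5 - 2 \sqrt{2665}\right)} = \sqrt{- \frac{81}{4} + 2 \sqrt{2665}}$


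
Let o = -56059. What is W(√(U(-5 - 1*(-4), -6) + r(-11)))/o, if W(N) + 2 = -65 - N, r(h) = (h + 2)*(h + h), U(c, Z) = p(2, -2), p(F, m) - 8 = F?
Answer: 67/56059 + 4*√13/56059 ≈ 0.0014524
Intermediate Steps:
p(F, m) = 8 + F
U(c, Z) = 10 (U(c, Z) = 8 + 2 = 10)
r(h) = 2*h*(2 + h) (r(h) = (2 + h)*(2*h) = 2*h*(2 + h))
W(N) = -67 - N (W(N) = -2 + (-65 - N) = -67 - N)
W(√(U(-5 - 1*(-4), -6) + r(-11)))/o = (-67 - √(10 + 2*(-11)*(2 - 11)))/(-56059) = (-67 - √(10 + 2*(-11)*(-9)))*(-1/56059) = (-67 - √(10 + 198))*(-1/56059) = (-67 - √208)*(-1/56059) = (-67 - 4*√13)*(-1/56059) = 67/56059 + 4*√13/56059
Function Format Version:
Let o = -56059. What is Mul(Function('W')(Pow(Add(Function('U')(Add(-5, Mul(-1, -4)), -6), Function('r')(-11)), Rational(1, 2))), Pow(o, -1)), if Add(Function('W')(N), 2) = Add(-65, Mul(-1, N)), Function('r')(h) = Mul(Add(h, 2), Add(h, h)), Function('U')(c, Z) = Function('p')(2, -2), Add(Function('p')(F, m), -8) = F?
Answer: Add(Rational(67, 56059), Mul(Rational(4, 56059), Pow(13, Rational(1, 2)))) ≈ 0.0014524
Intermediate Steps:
Function('p')(F, m) = Add(8, F)
Function('U')(c, Z) = 10 (Function('U')(c, Z) = Add(8, 2) = 10)
Function('r')(h) = Mul(2, h, Add(2, h)) (Function('r')(h) = Mul(Add(2, h), Mul(2, h)) = Mul(2, h, Add(2, h)))
Function('W')(N) = Add(-67, Mul(-1, N)) (Function('W')(N) = Add(-2, Add(-65, Mul(-1, N))) = Add(-67, Mul(-1, N)))
Mul(Function('W')(Pow(Add(Function('U')(Add(-5, Mul(-1, -4)), -6), Function('r')(-11)), Rational(1, 2))), Pow(o, -1)) = Mul(Add(-67, Mul(-1, Pow(Add(10, Mul(2, -11, Add(2, -11))), Rational(1, 2)))), Pow(-56059, -1)) = Mul(Add(-67, Mul(-1, Pow(Add(10, Mul(2, -11, -9)), Rational(1, 2)))), Rational(-1, 56059)) = Mul(Add(-67, Mul(-1, Pow(Add(10, 198), Rational(1, 2)))), Rational(-1, 56059)) = Mul(Add(-67, Mul(-1, Pow(208, Rational(1, 2)))), Rational(-1, 56059)) = Mul(Add(-67, Mul(-1, Mul(4, Pow(13, Rational(1, 2))))), Rational(-1, 56059)) = Mul(Add(-67, Mul(-4, Pow(13, Rational(1, 2)))), Rational(-1, 56059)) = Add(Rational(67, 56059), Mul(Rational(4, 56059), Pow(13, Rational(1, 2))))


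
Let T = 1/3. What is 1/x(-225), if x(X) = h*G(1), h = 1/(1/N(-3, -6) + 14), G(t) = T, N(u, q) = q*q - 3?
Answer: 463/11 ≈ 42.091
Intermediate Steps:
N(u, q) = -3 + q² (N(u, q) = q² - 3 = -3 + q²)
T = ⅓ ≈ 0.33333
G(t) = ⅓
h = 33/463 (h = 1/(1/(-3 + (-6)²) + 14) = 1/(1/(-3 + 36) + 14) = 1/(1/33 + 14) = 1/(463/33) = 33/463 ≈ 0.071274)
x(X) = 11/463 (x(X) = (33/463)*(⅓) = 11/463)
1/x(-225) = 1/(11/463) = 463/11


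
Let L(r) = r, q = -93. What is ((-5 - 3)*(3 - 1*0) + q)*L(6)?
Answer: -702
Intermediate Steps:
((-5 - 3)*(3 - 1*0) + q)*L(6) = ((-5 - 3)*(3 - 1*0) - 93)*6 = (-8*(3 + 0) - 93)*6 = (-8*3 - 93)*6 = (-24 - 93)*6 = -117*6 = -702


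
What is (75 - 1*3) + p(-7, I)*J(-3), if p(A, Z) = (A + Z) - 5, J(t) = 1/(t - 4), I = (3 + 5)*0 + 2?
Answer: 514/7 ≈ 73.429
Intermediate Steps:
I = 2 (I = 8*0 + 2 = 0 + 2 = 2)
J(t) = 1/(-4 + t)
p(A, Z) = -5 + A + Z
(75 - 1*3) + p(-7, I)*J(-3) = (75 - 1*3) + (-5 - 7 + 2)/(-4 - 3) = (75 - 3) - 10/(-7) = 72 - 10*(-⅐) = 72 + 10/7 = 514/7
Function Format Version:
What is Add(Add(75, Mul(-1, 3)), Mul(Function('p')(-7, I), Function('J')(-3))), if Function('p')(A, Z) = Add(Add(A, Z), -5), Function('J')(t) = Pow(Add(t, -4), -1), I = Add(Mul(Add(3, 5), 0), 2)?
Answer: Rational(514, 7) ≈ 73.429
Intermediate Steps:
I = 2 (I = Add(Mul(8, 0), 2) = Add(0, 2) = 2)
Function('J')(t) = Pow(Add(-4, t), -1)
Function('p')(A, Z) = Add(-5, A, Z)
Add(Add(75, Mul(-1, 3)), Mul(Function('p')(-7, I), Function('J')(-3))) = Add(Add(75, Mul(-1, 3)), Mul(Add(-5, -7, 2), Pow(Add(-4, -3), -1))) = Add(Add(75, -3), Mul(-10, Pow(-7, -1))) = Add(72, Mul(-10, Rational(-1, 7))) = Add(72, Rational(10, 7)) = Rational(514, 7)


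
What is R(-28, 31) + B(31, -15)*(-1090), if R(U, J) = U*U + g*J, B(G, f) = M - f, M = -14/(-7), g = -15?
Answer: -18211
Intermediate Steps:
M = 2 (M = -14*(-⅐) = 2)
B(G, f) = 2 - f
R(U, J) = U² - 15*J (R(U, J) = U*U - 15*J = U² - 15*J)
R(-28, 31) + B(31, -15)*(-1090) = ((-28)² - 15*31) + (2 - 1*(-15))*(-1090) = (784 - 465) + (2 + 15)*(-1090) = 319 + 17*(-1090) = 319 - 18530 = -18211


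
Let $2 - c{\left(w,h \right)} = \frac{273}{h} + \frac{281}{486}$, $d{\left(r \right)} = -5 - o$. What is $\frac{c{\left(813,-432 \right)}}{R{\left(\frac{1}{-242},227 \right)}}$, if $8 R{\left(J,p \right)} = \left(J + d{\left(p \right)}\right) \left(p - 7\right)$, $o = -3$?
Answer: $- \frac{17567}{471420} \approx -0.037264$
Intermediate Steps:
$d{\left(r \right)} = -2$ ($d{\left(r \right)} = -5 - -3 = -5 + 3 = -2$)
$R{\left(J,p \right)} = \frac{\left(-7 + p\right) \left(-2 + J\right)}{8}$ ($R{\left(J,p \right)} = \frac{\left(J - 2\right) \left(p - 7\right)}{8} = \frac{\left(-2 + J\right) \left(p - 7\right)}{8} = \frac{\left(-2 + J\right) \left(-7 + p\right)}{8} = \frac{\left(-7 + p\right) \left(-2 + J\right)}{8}$)
$c{\left(w,h \right)} = \frac{691}{486} - \frac{273}{h}$ ($c{\left(w,h \right)} = 2 - \left(\frac{273}{h} + \frac{281}{486}\right) = 2 - \left(\frac{281}{486} + \frac{273}{h}\right) = \frac{691}{486} - \frac{273}{h}$)
$\frac{c{\left(813,-432 \right)}}{R{\left(\frac{1}{-242},227 \right)}} = \frac{\frac{691}{486} - \frac{273}{-432}}{\frac{7}{4} - \frac{7}{8 \left(-242\right)} - \frac{227}{4} + \frac{1}{8} \frac{1}{-242} \cdot 227} = \frac{\frac{691}{486} - - \frac{91}{144}}{\frac{7}{4} - - \frac{7}{1936} - \frac{227}{4} + \frac{1}{8} \left(- \frac{1}{242}\right) 227} = \frac{\frac{691}{486} + \frac{91}{144}}{\frac{7}{4} + \frac{7}{1936} - \frac{227}{4} - \frac{227}{1936}} = \frac{7985}{3888 \left(- \frac{2425}{44}\right)} = \frac{7985}{3888} \left(- \frac{44}{2425}\right) = - \frac{17567}{471420}$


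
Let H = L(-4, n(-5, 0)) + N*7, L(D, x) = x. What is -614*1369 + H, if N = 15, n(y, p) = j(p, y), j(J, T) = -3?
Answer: -840464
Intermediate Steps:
n(y, p) = -3
H = 102 (H = -3 + 15*7 = -3 + 105 = 102)
-614*1369 + H = -614*1369 + 102 = -840566 + 102 = -840464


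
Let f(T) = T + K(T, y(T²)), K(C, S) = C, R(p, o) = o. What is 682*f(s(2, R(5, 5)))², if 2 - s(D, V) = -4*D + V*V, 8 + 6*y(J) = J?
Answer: 613800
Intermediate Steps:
y(J) = -4/3 + J/6
s(D, V) = 2 - V² + 4*D (s(D, V) = 2 - (-4*D + V*V) = 2 - (-4*D + V²) = 2 - (V² - 4*D) = 2 + (-V² + 4*D) = 2 - V² + 4*D)
f(T) = 2*T (f(T) = T + T = 2*T)
682*f(s(2, R(5, 5)))² = 682*(2*(2 - 1*5² + 4*2))² = 682*(2*(2 - 1*25 + 8))² = 682*(2*(2 - 25 + 8))² = 682*(2*(-15))² = 682*(-30)² = 682*900 = 613800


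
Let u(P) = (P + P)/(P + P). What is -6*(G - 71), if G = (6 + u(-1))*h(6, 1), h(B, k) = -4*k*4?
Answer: 1098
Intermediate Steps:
h(B, k) = -16*k
u(P) = 1 (u(P) = (2*P)/((2*P)) = (2*P)*(1/(2*P)) = 1)
G = -112 (G = (6 + 1)*(-16*1) = 7*(-16) = -112)
-6*(G - 71) = -6*(-112 - 71) = -6*(-183) = 1098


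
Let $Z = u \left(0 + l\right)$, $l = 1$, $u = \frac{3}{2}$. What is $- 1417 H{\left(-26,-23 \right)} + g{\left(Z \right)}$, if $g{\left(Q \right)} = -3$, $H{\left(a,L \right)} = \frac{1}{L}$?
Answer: $\frac{1348}{23} \approx 58.609$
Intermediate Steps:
$u = \frac{3}{2}$ ($u = 3 \cdot \frac{1}{2} = \frac{3}{2} \approx 1.5$)
$Z = \frac{3}{2}$ ($Z = \frac{3 \left(0 + 1\right)}{2} = \frac{3}{2} \cdot 1 = \frac{3}{2} \approx 1.5$)
$- 1417 H{\left(-26,-23 \right)} + g{\left(Z \right)} = - \frac{1417}{-23} - 3 = \left(-1417\right) \left(- \frac{1}{23}\right) - 3 = \frac{1417}{23} - 3 = \frac{1348}{23}$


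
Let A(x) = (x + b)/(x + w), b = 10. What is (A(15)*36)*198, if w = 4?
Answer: 178200/19 ≈ 9379.0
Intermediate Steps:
A(x) = (10 + x)/(4 + x) (A(x) = (x + 10)/(x + 4) = (10 + x)/(4 + x))
(A(15)*36)*198 = (((10 + 15)/(4 + 15))*36)*198 = ((25/19)*36)*198 = (900/19)*198 = 178200/19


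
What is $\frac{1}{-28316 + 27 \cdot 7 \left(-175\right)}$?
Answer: $- \frac{1}{61391} \approx -1.6289 \cdot 10^{-5}$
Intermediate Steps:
$\frac{1}{-28316 + 27 \cdot 7 \left(-175\right)} = \frac{1}{-28316 + 189 \left(-175\right)} = \frac{1}{-28316 - 33075} = \frac{1}{-61391} = - \frac{1}{61391}$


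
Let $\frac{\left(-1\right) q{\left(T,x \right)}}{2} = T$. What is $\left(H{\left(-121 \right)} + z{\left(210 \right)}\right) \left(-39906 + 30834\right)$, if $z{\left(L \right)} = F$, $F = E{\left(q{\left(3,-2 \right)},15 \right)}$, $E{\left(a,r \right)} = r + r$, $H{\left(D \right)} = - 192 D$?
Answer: $-211032864$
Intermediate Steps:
$q{\left(T,x \right)} = - 2 T$
$E{\left(a,r \right)} = 2 r$
$F = 30$ ($F = 2 \cdot 15 = 30$)
$z{\left(L \right)} = 30$
$\left(H{\left(-121 \right)} + z{\left(210 \right)}\right) \left(-39906 + 30834\right) = \left(\left(-192\right) \left(-121\right) + 30\right) \left(-39906 + 30834\right) = \left(23232 + 30\right) \left(-9072\right) = 23262 \left(-9072\right) = -211032864$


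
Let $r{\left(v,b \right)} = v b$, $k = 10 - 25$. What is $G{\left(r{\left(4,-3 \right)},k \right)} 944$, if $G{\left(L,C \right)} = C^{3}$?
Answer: $-3186000$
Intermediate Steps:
$k = -15$
$r{\left(v,b \right)} = b v$
$G{\left(r{\left(4,-3 \right)},k \right)} 944 = \left(-15\right)^{3} \cdot 944 = \left(-3375\right) 944 = -3186000$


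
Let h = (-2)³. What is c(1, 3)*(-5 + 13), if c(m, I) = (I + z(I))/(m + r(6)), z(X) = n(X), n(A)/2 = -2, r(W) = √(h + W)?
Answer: 8*I/(√2 - I) ≈ -2.6667 + 3.7712*I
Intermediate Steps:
h = -8
r(W) = √(-8 + W)
n(A) = -4 (n(A) = 2*(-2) = -4)
z(X) = -4
c(m, I) = (-4 + I)/(m + I*√2) (c(m, I) = (I - 4)/(m + √(-8 + 6)) = (-4 + I)/(m + √(-2)) = (-4 + I)/(m + I*√2))
c(1, 3)*(-5 + 13) = ((-4 + 3)/(1 + I*√2))*(-5 + 13) = (-1/(1 + I*√2))*8 = -1/(1 + I*√2)*8 = -8/(1 + I*√2)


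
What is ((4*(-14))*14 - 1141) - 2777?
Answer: -4702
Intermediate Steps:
((4*(-14))*14 - 1141) - 2777 = (-56*14 - 1141) - 2777 = (-784 - 1141) - 2777 = -1925 - 2777 = -4702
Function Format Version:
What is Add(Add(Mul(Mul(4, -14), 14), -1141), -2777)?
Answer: -4702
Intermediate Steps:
Add(Add(Mul(Mul(4, -14), 14), -1141), -2777) = Add(Add(Mul(-56, 14), -1141), -2777) = Add(Add(-784, -1141), -2777) = Add(-1925, -2777) = -4702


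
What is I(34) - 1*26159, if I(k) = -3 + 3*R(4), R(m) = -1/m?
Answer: -104651/4 ≈ -26163.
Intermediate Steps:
R(m) = -1/m
I(k) = -15/4 (I(k) = -3 + 3*(-1/4) = -3 - 3/4 = -15/4)
I(34) - 1*26159 = -15/4 - 1*26159 = -15/4 - 26159 = -104651/4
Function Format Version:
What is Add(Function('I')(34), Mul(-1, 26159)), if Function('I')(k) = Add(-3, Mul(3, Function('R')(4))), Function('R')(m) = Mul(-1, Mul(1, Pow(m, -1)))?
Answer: Rational(-104651, 4) ≈ -26163.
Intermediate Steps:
Function('R')(m) = Mul(-1, Pow(m, -1))
Function('I')(k) = Rational(-15, 4) (Function('I')(k) = Add(-3, Mul(3, Mul(-1, Pow(4, -1)))) = Add(-3, Mul(3, Mul(-1, Rational(1, 4)))) = Add(-3, Mul(3, Rational(-1, 4))) = Add(-3, Rational(-3, 4)) = Rational(-15, 4))
Add(Function('I')(34), Mul(-1, 26159)) = Add(Rational(-15, 4), Mul(-1, 26159)) = Add(Rational(-15, 4), -26159) = Rational(-104651, 4)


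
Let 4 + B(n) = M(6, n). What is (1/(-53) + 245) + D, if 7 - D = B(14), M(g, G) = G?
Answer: 12825/53 ≈ 241.98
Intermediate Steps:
B(n) = -4 + n
D = -3 (D = 7 - (-4 + 14) = 7 - 1*10 = 7 - 10 = -3)
(1/(-53) + 245) + D = (1/(-53) + 245) - 3 = (-1/53 + 245) - 3 = 12984/53 - 3 = 12825/53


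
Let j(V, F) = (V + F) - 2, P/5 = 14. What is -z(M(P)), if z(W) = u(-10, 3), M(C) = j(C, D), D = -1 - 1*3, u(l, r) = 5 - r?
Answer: -2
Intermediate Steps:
D = -4 (D = -1 - 3 = -4)
P = 70 (P = 5*14 = 70)
j(V, F) = -2 + F + V (j(V, F) = (F + V) - 2 = -2 + F + V)
M(C) = -6 + C (M(C) = -2 - 4 + C = -6 + C)
z(W) = 2 (z(W) = 5 - 1*3 = 5 - 3 = 2)
-z(M(P)) = -1*2 = -2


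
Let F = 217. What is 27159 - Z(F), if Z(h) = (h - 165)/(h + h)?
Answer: 5893477/217 ≈ 27159.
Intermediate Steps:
Z(h) = (-165 + h)/(2*h) (Z(h) = (-165 + h)/((2*h)) = (-165 + h)*(1/(2*h)) = (-165 + h)/(2*h))
27159 - Z(F) = 27159 - (-165 + 217)/(2*217) = 27159 - 52/(2*217) = 27159 - 1*26/217 = 27159 - 26/217 = 5893477/217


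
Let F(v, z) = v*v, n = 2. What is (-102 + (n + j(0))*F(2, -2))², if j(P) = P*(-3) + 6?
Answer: 4900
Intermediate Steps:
j(P) = 6 - 3*P (j(P) = -3*P + 6 = 6 - 3*P)
F(v, z) = v²
(-102 + (n + j(0))*F(2, -2))² = (-102 + (2 + (6 - 3*0))*2²)² = (-102 + (2 + (6 + 0))*4)² = (-102 + (2 + 6)*4)² = (-102 + 8*4)² = (-102 + 32)² = (-70)² = 4900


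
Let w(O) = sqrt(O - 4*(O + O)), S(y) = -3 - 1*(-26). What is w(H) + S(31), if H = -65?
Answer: 23 + sqrt(455) ≈ 44.331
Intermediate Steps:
S(y) = 23 (S(y) = -3 + 26 = 23)
w(O) = sqrt(7)*sqrt(-O) (w(O) = sqrt(O - 8*O) = sqrt(-7*O) = sqrt(7)*sqrt(-O))
w(H) + S(31) = sqrt(7)*sqrt(-1*(-65)) + 23 = sqrt(7)*sqrt(65) + 23 = sqrt(455) + 23 = 23 + sqrt(455)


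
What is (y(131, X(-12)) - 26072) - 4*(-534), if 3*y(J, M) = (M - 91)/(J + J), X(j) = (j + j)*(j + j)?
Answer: -18813211/786 ≈ -23935.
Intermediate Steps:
X(j) = 4*j**2 (X(j) = (2*j)*(2*j) = 4*j**2)
y(J, M) = (-91 + M)/(6*J) (y(J, M) = ((M - 91)/(J + J))/3 = ((-91 + M)/((2*J)))/3 = ((-91 + M)*(1/(2*J)))/3 = ((-91 + M)/(2*J))/3 = (-91 + M)/(6*J))
(y(131, X(-12)) - 26072) - 4*(-534) = ((1/6)*(-91 + 4*(-12)**2)/131 - 26072) - 4*(-534) = ((1/6)*(1/131)*(-91 + 4*144) - 26072) + 2136 = ((1/6)*(1/131)*(-91 + 576) - 26072) + 2136 = ((1/6)*(1/131)*485 - 26072) + 2136 = (485/786 - 26072) + 2136 = -20492107/786 + 2136 = -18813211/786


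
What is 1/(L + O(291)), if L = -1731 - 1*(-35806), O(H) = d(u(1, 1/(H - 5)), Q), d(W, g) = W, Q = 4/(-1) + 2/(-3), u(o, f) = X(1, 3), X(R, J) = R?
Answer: 1/34076 ≈ 2.9346e-5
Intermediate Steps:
u(o, f) = 1
Q = -14/3 (Q = 4*(-1) + 2*(-⅓) = -4 - ⅔ = -14/3 ≈ -4.6667)
O(H) = 1
L = 34075 (L = -1731 + 35806 = 34075)
1/(L + O(291)) = 1/(34075 + 1) = 1/34076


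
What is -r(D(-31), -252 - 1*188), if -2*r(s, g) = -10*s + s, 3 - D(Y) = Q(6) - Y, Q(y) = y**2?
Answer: 288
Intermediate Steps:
D(Y) = -33 + Y (D(Y) = 3 - (6**2 - Y) = 3 - (36 - Y) = 3 + (-36 + Y) = -33 + Y)
r(s, g) = 9*s/2 (r(s, g) = -(-10*s + s)/2 = -(-9)*s/2 = 9*s/2)
-r(D(-31), -252 - 1*188) = -9*(-33 - 31)/2 = -9*(-64)/2 = -1*(-288) = 288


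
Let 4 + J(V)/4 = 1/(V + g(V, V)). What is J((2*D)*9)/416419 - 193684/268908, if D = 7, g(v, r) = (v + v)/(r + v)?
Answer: -2560891235029/3555314214351 ≈ -0.72030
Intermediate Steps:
g(v, r) = 2*v/(r + v) (g(v, r) = (2*v)/(r + v) = 2*v/(r + v))
J(V) = -16 + 4/(1 + V) (J(V) = -16 + 4/(V + 2*V/(V + V)) = -16 + 4/(V + 2*V/((2*V))) = -16 + 4/(V + 2*V*(1/(2*V))) = -16 + 4/(V + 1) = -16 + 4/(1 + V))
J((2*D)*9)/416419 - 193684/268908 = (4*(-3 - 4*2*7*9)/(1 + (2*7)*9))/416419 - 193684/268908 = (4*(-3 - 56*9)/(1 + 14*9))*(1/416419) - 193684*1/268908 = (4*(-3 - 4*126)/(1 + 126))*(1/416419) - 48421/67227 = (4*(-3 - 504)/127)*(1/416419) - 48421/67227 = (4*(1/127)*(-507))*(1/416419) - 48421/67227 = -2028/127*1/416419 - 48421/67227 = -2028/52885213 - 48421/67227 = -2560891235029/3555314214351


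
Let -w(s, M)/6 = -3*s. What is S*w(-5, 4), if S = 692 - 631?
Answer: -5490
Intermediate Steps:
w(s, M) = 18*s (w(s, M) = -(-18)*s = 18*s)
S = 61
S*w(-5, 4) = 61*(18*(-5)) = 61*(-90) = -5490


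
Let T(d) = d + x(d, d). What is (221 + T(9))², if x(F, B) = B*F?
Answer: 96721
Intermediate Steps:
T(d) = d + d² (T(d) = d + d*d = d + d²)
(221 + T(9))² = (221 + 9*(1 + 9))² = (221 + 9*10)² = (221 + 90)² = 311² = 96721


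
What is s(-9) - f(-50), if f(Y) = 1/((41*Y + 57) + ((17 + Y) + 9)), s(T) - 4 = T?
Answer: -10084/2017 ≈ -4.9995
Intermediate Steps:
s(T) = 4 + T
f(Y) = 1/(83 + 42*Y) (f(Y) = 1/((57 + 41*Y) + (26 + Y)) = 1/(83 + 42*Y))
s(-9) - f(-50) = (4 - 9) - 1/(83 + 42*(-50)) = -5 - 1/(83 - 2100) = -5 - 1/(-2017) = -5 - 1*(-1/2017) = -5 + 1/2017 = -10084/2017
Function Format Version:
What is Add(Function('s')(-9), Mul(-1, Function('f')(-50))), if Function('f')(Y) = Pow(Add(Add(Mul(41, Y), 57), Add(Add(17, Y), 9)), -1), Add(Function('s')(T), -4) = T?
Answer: Rational(-10084, 2017) ≈ -4.9995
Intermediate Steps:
Function('s')(T) = Add(4, T)
Function('f')(Y) = Pow(Add(83, Mul(42, Y)), -1) (Function('f')(Y) = Pow(Add(Add(57, Mul(41, Y)), Add(26, Y)), -1) = Pow(Add(83, Mul(42, Y)), -1))
Add(Function('s')(-9), Mul(-1, Function('f')(-50))) = Add(Add(4, -9), Mul(-1, Pow(Add(83, Mul(42, -50)), -1))) = Add(-5, Mul(-1, Pow(Add(83, -2100), -1))) = Add(-5, Mul(-1, Pow(-2017, -1))) = Add(-5, Mul(-1, Rational(-1, 2017))) = Add(-5, Rational(1, 2017)) = Rational(-10084, 2017)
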